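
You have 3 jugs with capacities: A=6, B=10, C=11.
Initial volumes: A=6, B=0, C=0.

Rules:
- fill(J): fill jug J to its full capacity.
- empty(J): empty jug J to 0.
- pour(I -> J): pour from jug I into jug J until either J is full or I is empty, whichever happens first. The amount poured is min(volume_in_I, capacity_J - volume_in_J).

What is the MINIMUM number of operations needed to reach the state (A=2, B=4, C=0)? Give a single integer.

BFS from (A=6, B=0, C=0). One shortest path:
  1. fill(C) -> (A=6 B=0 C=11)
  2. pour(A -> B) -> (A=0 B=6 C=11)
  3. pour(C -> A) -> (A=6 B=6 C=5)
  4. pour(A -> B) -> (A=2 B=10 C=5)
  5. pour(B -> C) -> (A=2 B=4 C=11)
  6. empty(C) -> (A=2 B=4 C=0)
Reached target in 6 moves.

Answer: 6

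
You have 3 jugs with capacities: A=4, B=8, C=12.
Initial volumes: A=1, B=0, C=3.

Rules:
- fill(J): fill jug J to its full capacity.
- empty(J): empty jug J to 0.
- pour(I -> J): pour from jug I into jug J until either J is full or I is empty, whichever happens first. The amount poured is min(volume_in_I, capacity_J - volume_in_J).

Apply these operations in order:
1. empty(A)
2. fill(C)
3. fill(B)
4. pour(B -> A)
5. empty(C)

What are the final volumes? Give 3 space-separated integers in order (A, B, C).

Step 1: empty(A) -> (A=0 B=0 C=3)
Step 2: fill(C) -> (A=0 B=0 C=12)
Step 3: fill(B) -> (A=0 B=8 C=12)
Step 4: pour(B -> A) -> (A=4 B=4 C=12)
Step 5: empty(C) -> (A=4 B=4 C=0)

Answer: 4 4 0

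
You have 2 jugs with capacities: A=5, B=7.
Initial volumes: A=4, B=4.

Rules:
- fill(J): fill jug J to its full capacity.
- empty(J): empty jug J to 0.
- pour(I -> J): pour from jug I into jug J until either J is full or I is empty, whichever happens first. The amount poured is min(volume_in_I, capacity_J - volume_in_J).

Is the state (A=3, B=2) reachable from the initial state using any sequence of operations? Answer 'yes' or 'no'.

BFS explored all 25 reachable states.
Reachable set includes: (0,0), (0,1), (0,2), (0,3), (0,4), (0,5), (0,6), (0,7), (1,0), (1,7), (2,0), (2,7) ...
Target (A=3, B=2) not in reachable set → no.

Answer: no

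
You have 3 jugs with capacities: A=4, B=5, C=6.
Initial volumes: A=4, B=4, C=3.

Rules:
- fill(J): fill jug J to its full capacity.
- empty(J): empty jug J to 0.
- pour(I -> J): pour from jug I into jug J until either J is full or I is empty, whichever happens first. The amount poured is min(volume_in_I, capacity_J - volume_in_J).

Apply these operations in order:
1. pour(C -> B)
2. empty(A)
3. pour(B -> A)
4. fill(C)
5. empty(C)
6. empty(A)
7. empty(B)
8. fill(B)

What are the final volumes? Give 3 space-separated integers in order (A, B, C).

Step 1: pour(C -> B) -> (A=4 B=5 C=2)
Step 2: empty(A) -> (A=0 B=5 C=2)
Step 3: pour(B -> A) -> (A=4 B=1 C=2)
Step 4: fill(C) -> (A=4 B=1 C=6)
Step 5: empty(C) -> (A=4 B=1 C=0)
Step 6: empty(A) -> (A=0 B=1 C=0)
Step 7: empty(B) -> (A=0 B=0 C=0)
Step 8: fill(B) -> (A=0 B=5 C=0)

Answer: 0 5 0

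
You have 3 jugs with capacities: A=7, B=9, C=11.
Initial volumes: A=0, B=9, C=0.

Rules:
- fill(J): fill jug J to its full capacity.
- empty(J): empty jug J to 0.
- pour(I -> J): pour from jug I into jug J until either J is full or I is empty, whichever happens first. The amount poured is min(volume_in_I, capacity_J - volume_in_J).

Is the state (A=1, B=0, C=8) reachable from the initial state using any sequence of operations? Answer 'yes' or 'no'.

BFS from (A=0, B=9, C=0):
  1. fill(A) -> (A=7 B=9 C=0)
  2. pour(A -> C) -> (A=0 B=9 C=7)
  3. pour(B -> A) -> (A=7 B=2 C=7)
  4. pour(A -> C) -> (A=3 B=2 C=11)
  5. pour(C -> B) -> (A=3 B=9 C=4)
  6. empty(B) -> (A=3 B=0 C=4)
  7. pour(A -> B) -> (A=0 B=3 C=4)
  8. pour(C -> A) -> (A=4 B=3 C=0)
  9. fill(C) -> (A=4 B=3 C=11)
  10. pour(C -> A) -> (A=7 B=3 C=8)
  11. pour(A -> B) -> (A=1 B=9 C=8)
  12. empty(B) -> (A=1 B=0 C=8)
Target reached → yes.

Answer: yes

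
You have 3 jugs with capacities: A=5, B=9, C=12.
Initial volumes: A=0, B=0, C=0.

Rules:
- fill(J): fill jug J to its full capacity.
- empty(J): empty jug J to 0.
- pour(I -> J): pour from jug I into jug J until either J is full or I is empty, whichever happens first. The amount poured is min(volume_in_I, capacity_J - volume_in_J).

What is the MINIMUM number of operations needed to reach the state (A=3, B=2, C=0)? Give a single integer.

Answer: 8

Derivation:
BFS from (A=0, B=0, C=0). One shortest path:
  1. fill(A) -> (A=5 B=0 C=0)
  2. fill(B) -> (A=5 B=9 C=0)
  3. pour(B -> C) -> (A=5 B=0 C=9)
  4. pour(A -> C) -> (A=2 B=0 C=12)
  5. pour(C -> B) -> (A=2 B=9 C=3)
  6. empty(B) -> (A=2 B=0 C=3)
  7. pour(A -> B) -> (A=0 B=2 C=3)
  8. pour(C -> A) -> (A=3 B=2 C=0)
Reached target in 8 moves.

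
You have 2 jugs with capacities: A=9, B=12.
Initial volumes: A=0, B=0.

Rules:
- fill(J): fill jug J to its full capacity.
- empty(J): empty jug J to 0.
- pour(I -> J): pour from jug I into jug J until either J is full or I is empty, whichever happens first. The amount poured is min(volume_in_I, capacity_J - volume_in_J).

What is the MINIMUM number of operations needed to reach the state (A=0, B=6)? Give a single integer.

Answer: 6

Derivation:
BFS from (A=0, B=0). One shortest path:
  1. fill(A) -> (A=9 B=0)
  2. pour(A -> B) -> (A=0 B=9)
  3. fill(A) -> (A=9 B=9)
  4. pour(A -> B) -> (A=6 B=12)
  5. empty(B) -> (A=6 B=0)
  6. pour(A -> B) -> (A=0 B=6)
Reached target in 6 moves.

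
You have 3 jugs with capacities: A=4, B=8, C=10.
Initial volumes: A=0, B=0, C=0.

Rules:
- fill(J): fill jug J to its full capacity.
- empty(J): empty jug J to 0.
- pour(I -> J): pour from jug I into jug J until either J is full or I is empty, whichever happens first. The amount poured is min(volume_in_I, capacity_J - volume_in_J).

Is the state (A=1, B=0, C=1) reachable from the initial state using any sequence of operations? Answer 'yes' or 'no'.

BFS explored all 78 reachable states.
Reachable set includes: (0,0,0), (0,0,2), (0,0,4), (0,0,6), (0,0,8), (0,0,10), (0,2,0), (0,2,2), (0,2,4), (0,2,6), (0,2,8), (0,2,10) ...
Target (A=1, B=0, C=1) not in reachable set → no.

Answer: no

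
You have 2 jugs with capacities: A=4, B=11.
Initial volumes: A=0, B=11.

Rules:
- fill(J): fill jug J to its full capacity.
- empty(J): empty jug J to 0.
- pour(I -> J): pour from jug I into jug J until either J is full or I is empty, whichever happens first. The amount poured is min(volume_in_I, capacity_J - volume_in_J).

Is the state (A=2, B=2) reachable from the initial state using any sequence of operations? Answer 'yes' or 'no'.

Answer: no

Derivation:
BFS explored all 30 reachable states.
Reachable set includes: (0,0), (0,1), (0,2), (0,3), (0,4), (0,5), (0,6), (0,7), (0,8), (0,9), (0,10), (0,11) ...
Target (A=2, B=2) not in reachable set → no.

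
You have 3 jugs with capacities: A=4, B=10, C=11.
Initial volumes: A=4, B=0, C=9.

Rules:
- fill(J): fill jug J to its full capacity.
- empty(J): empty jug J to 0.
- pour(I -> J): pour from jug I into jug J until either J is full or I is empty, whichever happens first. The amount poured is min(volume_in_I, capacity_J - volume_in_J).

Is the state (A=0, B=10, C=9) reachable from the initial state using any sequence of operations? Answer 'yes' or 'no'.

BFS from (A=4, B=0, C=9):
  1. empty(A) -> (A=0 B=0 C=9)
  2. fill(B) -> (A=0 B=10 C=9)
Target reached → yes.

Answer: yes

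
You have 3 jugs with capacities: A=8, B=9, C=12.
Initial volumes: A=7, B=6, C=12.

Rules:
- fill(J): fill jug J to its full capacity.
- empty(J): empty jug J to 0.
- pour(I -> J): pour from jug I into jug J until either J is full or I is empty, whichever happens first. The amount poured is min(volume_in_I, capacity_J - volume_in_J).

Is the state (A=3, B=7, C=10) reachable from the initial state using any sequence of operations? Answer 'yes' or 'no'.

BFS explored all 554 reachable states.
Reachable set includes: (0,0,0), (0,0,1), (0,0,2), (0,0,3), (0,0,4), (0,0,5), (0,0,6), (0,0,7), (0,0,8), (0,0,9), (0,0,10), (0,0,11) ...
Target (A=3, B=7, C=10) not in reachable set → no.

Answer: no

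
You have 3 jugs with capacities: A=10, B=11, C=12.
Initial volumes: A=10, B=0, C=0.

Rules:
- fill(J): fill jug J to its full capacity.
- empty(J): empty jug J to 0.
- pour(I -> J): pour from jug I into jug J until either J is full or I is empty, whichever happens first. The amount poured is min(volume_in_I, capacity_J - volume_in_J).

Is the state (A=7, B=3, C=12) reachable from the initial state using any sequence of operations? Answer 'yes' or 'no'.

Answer: yes

Derivation:
BFS from (A=10, B=0, C=0):
  1. fill(B) -> (A=10 B=11 C=0)
  2. pour(A -> C) -> (A=0 B=11 C=10)
  3. pour(B -> C) -> (A=0 B=9 C=12)
  4. pour(C -> A) -> (A=10 B=9 C=2)
  5. empty(A) -> (A=0 B=9 C=2)
  6. pour(C -> A) -> (A=2 B=9 C=0)
  7. pour(B -> C) -> (A=2 B=0 C=9)
  8. fill(B) -> (A=2 B=11 C=9)
  9. pour(B -> A) -> (A=10 B=3 C=9)
  10. pour(A -> C) -> (A=7 B=3 C=12)
Target reached → yes.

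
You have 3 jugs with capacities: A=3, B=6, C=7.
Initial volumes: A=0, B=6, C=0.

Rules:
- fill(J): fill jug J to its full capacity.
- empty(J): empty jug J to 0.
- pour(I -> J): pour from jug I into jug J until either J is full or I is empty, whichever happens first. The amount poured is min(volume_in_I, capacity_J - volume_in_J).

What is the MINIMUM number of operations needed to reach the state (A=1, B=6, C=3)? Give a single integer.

BFS from (A=0, B=6, C=0). One shortest path:
  1. empty(B) -> (A=0 B=0 C=0)
  2. fill(C) -> (A=0 B=0 C=7)
  3. pour(C -> A) -> (A=3 B=0 C=4)
  4. pour(C -> B) -> (A=3 B=4 C=0)
  5. pour(A -> C) -> (A=0 B=4 C=3)
  6. fill(A) -> (A=3 B=4 C=3)
  7. pour(A -> B) -> (A=1 B=6 C=3)
Reached target in 7 moves.

Answer: 7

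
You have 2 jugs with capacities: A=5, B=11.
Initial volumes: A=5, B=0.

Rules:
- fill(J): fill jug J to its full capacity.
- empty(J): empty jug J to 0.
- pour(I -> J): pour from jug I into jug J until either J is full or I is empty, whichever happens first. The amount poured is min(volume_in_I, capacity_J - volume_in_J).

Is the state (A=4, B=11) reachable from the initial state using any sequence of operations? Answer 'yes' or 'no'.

BFS from (A=5, B=0):
  1. pour(A -> B) -> (A=0 B=5)
  2. fill(A) -> (A=5 B=5)
  3. pour(A -> B) -> (A=0 B=10)
  4. fill(A) -> (A=5 B=10)
  5. pour(A -> B) -> (A=4 B=11)
Target reached → yes.

Answer: yes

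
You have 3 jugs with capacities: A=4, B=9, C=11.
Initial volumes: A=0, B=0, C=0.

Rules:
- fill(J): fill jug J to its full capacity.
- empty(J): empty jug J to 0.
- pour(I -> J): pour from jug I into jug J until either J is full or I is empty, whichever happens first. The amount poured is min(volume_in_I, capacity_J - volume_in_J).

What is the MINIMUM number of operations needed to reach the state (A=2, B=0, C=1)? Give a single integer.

Answer: 8

Derivation:
BFS from (A=0, B=0, C=0). One shortest path:
  1. fill(C) -> (A=0 B=0 C=11)
  2. pour(C -> B) -> (A=0 B=9 C=2)
  3. pour(B -> A) -> (A=4 B=5 C=2)
  4. empty(A) -> (A=0 B=5 C=2)
  5. pour(B -> A) -> (A=4 B=1 C=2)
  6. empty(A) -> (A=0 B=1 C=2)
  7. pour(C -> A) -> (A=2 B=1 C=0)
  8. pour(B -> C) -> (A=2 B=0 C=1)
Reached target in 8 moves.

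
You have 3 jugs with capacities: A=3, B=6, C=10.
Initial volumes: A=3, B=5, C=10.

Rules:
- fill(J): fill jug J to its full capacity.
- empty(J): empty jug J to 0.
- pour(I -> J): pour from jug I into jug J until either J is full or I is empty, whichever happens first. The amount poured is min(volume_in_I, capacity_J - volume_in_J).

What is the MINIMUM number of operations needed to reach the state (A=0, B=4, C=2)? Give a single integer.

BFS from (A=3, B=5, C=10). One shortest path:
  1. pour(A -> B) -> (A=2 B=6 C=10)
  2. empty(B) -> (A=2 B=0 C=10)
  3. pour(C -> B) -> (A=2 B=6 C=4)
  4. empty(B) -> (A=2 B=0 C=4)
  5. pour(C -> B) -> (A=2 B=4 C=0)
  6. pour(A -> C) -> (A=0 B=4 C=2)
Reached target in 6 moves.

Answer: 6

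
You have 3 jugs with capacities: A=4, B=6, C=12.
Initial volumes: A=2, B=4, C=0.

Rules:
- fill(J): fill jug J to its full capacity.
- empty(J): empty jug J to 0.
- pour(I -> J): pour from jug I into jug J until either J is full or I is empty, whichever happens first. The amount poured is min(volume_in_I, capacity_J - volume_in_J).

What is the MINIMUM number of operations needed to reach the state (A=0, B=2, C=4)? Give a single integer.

BFS from (A=2, B=4, C=0). One shortest path:
  1. pour(B -> A) -> (A=4 B=2 C=0)
  2. pour(A -> C) -> (A=0 B=2 C=4)
Reached target in 2 moves.

Answer: 2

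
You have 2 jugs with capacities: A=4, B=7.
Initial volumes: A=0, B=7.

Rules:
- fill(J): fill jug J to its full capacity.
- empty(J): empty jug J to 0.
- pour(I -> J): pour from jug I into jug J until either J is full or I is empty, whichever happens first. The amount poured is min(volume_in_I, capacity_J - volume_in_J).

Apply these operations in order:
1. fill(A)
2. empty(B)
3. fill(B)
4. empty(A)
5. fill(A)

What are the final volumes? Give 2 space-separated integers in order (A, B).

Step 1: fill(A) -> (A=4 B=7)
Step 2: empty(B) -> (A=4 B=0)
Step 3: fill(B) -> (A=4 B=7)
Step 4: empty(A) -> (A=0 B=7)
Step 5: fill(A) -> (A=4 B=7)

Answer: 4 7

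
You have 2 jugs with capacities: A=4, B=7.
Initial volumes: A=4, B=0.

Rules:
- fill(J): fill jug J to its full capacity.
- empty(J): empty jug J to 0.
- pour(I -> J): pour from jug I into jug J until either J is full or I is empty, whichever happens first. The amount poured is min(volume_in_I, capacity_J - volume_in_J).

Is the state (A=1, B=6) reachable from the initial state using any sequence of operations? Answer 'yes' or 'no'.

Answer: no

Derivation:
BFS explored all 22 reachable states.
Reachable set includes: (0,0), (0,1), (0,2), (0,3), (0,4), (0,5), (0,6), (0,7), (1,0), (1,7), (2,0), (2,7) ...
Target (A=1, B=6) not in reachable set → no.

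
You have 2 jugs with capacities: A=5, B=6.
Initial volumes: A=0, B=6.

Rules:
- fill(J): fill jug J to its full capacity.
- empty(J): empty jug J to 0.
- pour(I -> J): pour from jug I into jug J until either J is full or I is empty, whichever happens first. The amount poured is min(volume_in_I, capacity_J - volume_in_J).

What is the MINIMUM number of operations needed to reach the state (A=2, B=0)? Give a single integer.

BFS from (A=0, B=6). One shortest path:
  1. pour(B -> A) -> (A=5 B=1)
  2. empty(A) -> (A=0 B=1)
  3. pour(B -> A) -> (A=1 B=0)
  4. fill(B) -> (A=1 B=6)
  5. pour(B -> A) -> (A=5 B=2)
  6. empty(A) -> (A=0 B=2)
  7. pour(B -> A) -> (A=2 B=0)
Reached target in 7 moves.

Answer: 7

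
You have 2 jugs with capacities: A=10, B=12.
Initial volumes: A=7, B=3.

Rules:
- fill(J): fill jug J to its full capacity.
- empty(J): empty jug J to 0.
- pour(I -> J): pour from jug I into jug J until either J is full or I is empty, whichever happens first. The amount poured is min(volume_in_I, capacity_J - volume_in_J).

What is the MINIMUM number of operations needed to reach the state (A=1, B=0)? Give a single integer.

BFS from (A=7, B=3). One shortest path:
  1. fill(A) -> (A=10 B=3)
  2. pour(A -> B) -> (A=1 B=12)
  3. empty(B) -> (A=1 B=0)
Reached target in 3 moves.

Answer: 3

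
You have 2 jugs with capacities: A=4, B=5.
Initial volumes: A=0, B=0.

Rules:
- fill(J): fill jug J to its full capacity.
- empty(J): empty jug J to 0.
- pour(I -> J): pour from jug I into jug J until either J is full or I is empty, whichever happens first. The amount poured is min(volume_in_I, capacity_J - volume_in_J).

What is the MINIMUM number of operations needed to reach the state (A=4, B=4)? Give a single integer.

BFS from (A=0, B=0). One shortest path:
  1. fill(A) -> (A=4 B=0)
  2. pour(A -> B) -> (A=0 B=4)
  3. fill(A) -> (A=4 B=4)
Reached target in 3 moves.

Answer: 3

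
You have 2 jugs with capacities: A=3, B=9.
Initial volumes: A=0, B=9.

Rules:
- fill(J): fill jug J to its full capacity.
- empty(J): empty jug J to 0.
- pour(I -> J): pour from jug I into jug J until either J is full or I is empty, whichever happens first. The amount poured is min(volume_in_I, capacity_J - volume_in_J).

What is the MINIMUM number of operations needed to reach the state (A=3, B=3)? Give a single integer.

BFS from (A=0, B=9). One shortest path:
  1. pour(B -> A) -> (A=3 B=6)
  2. empty(A) -> (A=0 B=6)
  3. pour(B -> A) -> (A=3 B=3)
Reached target in 3 moves.

Answer: 3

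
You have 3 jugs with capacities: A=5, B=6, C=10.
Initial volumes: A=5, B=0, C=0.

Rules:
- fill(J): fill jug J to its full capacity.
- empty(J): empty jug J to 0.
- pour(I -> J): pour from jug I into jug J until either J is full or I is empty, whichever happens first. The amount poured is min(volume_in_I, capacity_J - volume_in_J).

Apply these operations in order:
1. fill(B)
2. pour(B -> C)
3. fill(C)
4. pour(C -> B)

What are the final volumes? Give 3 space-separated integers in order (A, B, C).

Answer: 5 6 4

Derivation:
Step 1: fill(B) -> (A=5 B=6 C=0)
Step 2: pour(B -> C) -> (A=5 B=0 C=6)
Step 3: fill(C) -> (A=5 B=0 C=10)
Step 4: pour(C -> B) -> (A=5 B=6 C=4)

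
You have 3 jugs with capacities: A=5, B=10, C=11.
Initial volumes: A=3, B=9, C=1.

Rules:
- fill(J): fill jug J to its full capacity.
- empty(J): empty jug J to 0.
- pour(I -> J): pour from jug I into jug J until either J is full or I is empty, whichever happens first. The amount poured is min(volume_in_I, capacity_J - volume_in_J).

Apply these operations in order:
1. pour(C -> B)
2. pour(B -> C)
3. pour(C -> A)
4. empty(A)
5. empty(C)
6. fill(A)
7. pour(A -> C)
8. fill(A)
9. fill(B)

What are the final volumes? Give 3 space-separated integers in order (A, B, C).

Step 1: pour(C -> B) -> (A=3 B=10 C=0)
Step 2: pour(B -> C) -> (A=3 B=0 C=10)
Step 3: pour(C -> A) -> (A=5 B=0 C=8)
Step 4: empty(A) -> (A=0 B=0 C=8)
Step 5: empty(C) -> (A=0 B=0 C=0)
Step 6: fill(A) -> (A=5 B=0 C=0)
Step 7: pour(A -> C) -> (A=0 B=0 C=5)
Step 8: fill(A) -> (A=5 B=0 C=5)
Step 9: fill(B) -> (A=5 B=10 C=5)

Answer: 5 10 5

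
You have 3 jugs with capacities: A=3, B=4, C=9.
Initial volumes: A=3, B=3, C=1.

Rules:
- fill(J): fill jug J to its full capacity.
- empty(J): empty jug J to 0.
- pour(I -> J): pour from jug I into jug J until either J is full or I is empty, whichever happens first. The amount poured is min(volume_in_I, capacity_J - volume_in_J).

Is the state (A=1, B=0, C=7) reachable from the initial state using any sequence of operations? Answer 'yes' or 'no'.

BFS from (A=3, B=3, C=1):
  1. empty(A) -> (A=0 B=3 C=1)
  2. pour(C -> A) -> (A=1 B=3 C=0)
  3. pour(B -> C) -> (A=1 B=0 C=3)
  4. fill(B) -> (A=1 B=4 C=3)
  5. pour(B -> C) -> (A=1 B=0 C=7)
Target reached → yes.

Answer: yes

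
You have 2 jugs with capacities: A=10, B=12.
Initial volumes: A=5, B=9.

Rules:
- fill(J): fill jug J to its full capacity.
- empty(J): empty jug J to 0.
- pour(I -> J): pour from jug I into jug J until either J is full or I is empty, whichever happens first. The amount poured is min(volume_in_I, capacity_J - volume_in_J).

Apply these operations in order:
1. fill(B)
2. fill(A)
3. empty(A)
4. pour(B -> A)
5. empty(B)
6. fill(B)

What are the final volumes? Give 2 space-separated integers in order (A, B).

Step 1: fill(B) -> (A=5 B=12)
Step 2: fill(A) -> (A=10 B=12)
Step 3: empty(A) -> (A=0 B=12)
Step 4: pour(B -> A) -> (A=10 B=2)
Step 5: empty(B) -> (A=10 B=0)
Step 6: fill(B) -> (A=10 B=12)

Answer: 10 12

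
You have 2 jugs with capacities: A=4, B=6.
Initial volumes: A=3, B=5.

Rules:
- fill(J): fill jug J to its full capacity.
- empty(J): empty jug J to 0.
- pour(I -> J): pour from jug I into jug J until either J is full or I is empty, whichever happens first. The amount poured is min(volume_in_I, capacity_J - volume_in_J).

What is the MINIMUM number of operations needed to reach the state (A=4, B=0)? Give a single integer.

Answer: 2

Derivation:
BFS from (A=3, B=5). One shortest path:
  1. fill(A) -> (A=4 B=5)
  2. empty(B) -> (A=4 B=0)
Reached target in 2 moves.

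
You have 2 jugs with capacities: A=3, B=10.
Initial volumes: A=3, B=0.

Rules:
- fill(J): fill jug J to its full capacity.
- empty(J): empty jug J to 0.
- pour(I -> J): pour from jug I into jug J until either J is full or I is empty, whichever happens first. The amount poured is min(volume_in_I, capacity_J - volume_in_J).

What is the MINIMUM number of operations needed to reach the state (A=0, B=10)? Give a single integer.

BFS from (A=3, B=0). One shortest path:
  1. empty(A) -> (A=0 B=0)
  2. fill(B) -> (A=0 B=10)
Reached target in 2 moves.

Answer: 2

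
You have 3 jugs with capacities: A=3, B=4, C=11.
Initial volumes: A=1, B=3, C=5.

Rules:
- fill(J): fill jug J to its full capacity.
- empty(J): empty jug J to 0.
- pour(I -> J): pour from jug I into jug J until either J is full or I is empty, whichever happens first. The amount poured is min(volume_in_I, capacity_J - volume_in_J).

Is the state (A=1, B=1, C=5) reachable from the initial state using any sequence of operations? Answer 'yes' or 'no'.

BFS explored all 181 reachable states.
Reachable set includes: (0,0,0), (0,0,1), (0,0,2), (0,0,3), (0,0,4), (0,0,5), (0,0,6), (0,0,7), (0,0,8), (0,0,9), (0,0,10), (0,0,11) ...
Target (A=1, B=1, C=5) not in reachable set → no.

Answer: no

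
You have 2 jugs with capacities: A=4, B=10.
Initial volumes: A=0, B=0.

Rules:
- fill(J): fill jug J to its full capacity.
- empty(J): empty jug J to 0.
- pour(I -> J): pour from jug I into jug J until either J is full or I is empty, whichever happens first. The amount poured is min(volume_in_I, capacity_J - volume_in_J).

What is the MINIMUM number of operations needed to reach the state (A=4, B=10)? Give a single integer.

BFS from (A=0, B=0). One shortest path:
  1. fill(A) -> (A=4 B=0)
  2. fill(B) -> (A=4 B=10)
Reached target in 2 moves.

Answer: 2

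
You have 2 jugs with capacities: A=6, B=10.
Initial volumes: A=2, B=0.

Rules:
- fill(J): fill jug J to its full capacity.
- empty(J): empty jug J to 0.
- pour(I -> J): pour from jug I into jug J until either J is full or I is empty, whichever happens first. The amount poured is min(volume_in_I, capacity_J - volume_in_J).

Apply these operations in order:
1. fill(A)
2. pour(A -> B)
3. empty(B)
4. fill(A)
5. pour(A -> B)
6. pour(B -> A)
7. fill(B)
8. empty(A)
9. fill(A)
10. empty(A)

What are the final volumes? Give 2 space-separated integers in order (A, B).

Step 1: fill(A) -> (A=6 B=0)
Step 2: pour(A -> B) -> (A=0 B=6)
Step 3: empty(B) -> (A=0 B=0)
Step 4: fill(A) -> (A=6 B=0)
Step 5: pour(A -> B) -> (A=0 B=6)
Step 6: pour(B -> A) -> (A=6 B=0)
Step 7: fill(B) -> (A=6 B=10)
Step 8: empty(A) -> (A=0 B=10)
Step 9: fill(A) -> (A=6 B=10)
Step 10: empty(A) -> (A=0 B=10)

Answer: 0 10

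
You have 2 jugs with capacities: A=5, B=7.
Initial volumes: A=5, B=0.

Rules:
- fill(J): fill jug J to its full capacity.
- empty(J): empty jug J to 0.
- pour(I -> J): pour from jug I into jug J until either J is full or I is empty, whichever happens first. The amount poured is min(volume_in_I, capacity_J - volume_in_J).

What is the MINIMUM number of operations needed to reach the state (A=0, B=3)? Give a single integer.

Answer: 5

Derivation:
BFS from (A=5, B=0). One shortest path:
  1. pour(A -> B) -> (A=0 B=5)
  2. fill(A) -> (A=5 B=5)
  3. pour(A -> B) -> (A=3 B=7)
  4. empty(B) -> (A=3 B=0)
  5. pour(A -> B) -> (A=0 B=3)
Reached target in 5 moves.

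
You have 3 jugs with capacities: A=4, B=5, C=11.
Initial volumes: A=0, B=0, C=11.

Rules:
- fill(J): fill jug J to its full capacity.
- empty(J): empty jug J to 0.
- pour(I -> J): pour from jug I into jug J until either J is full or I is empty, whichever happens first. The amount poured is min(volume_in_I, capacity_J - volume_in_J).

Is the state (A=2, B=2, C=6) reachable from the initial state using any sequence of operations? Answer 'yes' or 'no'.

Answer: no

Derivation:
BFS explored all 240 reachable states.
Reachable set includes: (0,0,0), (0,0,1), (0,0,2), (0,0,3), (0,0,4), (0,0,5), (0,0,6), (0,0,7), (0,0,8), (0,0,9), (0,0,10), (0,0,11) ...
Target (A=2, B=2, C=6) not in reachable set → no.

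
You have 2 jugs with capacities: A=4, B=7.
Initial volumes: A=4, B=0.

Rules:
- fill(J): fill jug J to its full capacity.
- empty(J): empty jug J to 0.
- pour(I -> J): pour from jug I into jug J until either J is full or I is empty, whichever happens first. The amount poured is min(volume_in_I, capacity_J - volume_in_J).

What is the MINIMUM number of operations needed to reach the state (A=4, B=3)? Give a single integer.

Answer: 3

Derivation:
BFS from (A=4, B=0). One shortest path:
  1. empty(A) -> (A=0 B=0)
  2. fill(B) -> (A=0 B=7)
  3. pour(B -> A) -> (A=4 B=3)
Reached target in 3 moves.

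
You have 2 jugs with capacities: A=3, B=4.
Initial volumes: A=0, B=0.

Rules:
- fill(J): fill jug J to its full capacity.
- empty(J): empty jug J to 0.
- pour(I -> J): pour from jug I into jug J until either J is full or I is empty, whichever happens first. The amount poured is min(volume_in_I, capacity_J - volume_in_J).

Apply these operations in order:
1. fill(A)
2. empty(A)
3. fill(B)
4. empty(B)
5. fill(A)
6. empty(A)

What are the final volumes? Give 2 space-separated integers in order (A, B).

Answer: 0 0

Derivation:
Step 1: fill(A) -> (A=3 B=0)
Step 2: empty(A) -> (A=0 B=0)
Step 3: fill(B) -> (A=0 B=4)
Step 4: empty(B) -> (A=0 B=0)
Step 5: fill(A) -> (A=3 B=0)
Step 6: empty(A) -> (A=0 B=0)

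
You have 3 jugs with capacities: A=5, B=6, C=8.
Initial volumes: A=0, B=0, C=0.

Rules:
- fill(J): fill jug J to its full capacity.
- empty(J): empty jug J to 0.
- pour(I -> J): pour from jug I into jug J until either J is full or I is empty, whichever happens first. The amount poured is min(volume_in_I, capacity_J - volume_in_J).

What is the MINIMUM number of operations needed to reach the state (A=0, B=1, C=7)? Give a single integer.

BFS from (A=0, B=0, C=0). One shortest path:
  1. fill(C) -> (A=0 B=0 C=8)
  2. pour(C -> B) -> (A=0 B=6 C=2)
  3. pour(B -> A) -> (A=5 B=1 C=2)
  4. pour(A -> C) -> (A=0 B=1 C=7)
Reached target in 4 moves.

Answer: 4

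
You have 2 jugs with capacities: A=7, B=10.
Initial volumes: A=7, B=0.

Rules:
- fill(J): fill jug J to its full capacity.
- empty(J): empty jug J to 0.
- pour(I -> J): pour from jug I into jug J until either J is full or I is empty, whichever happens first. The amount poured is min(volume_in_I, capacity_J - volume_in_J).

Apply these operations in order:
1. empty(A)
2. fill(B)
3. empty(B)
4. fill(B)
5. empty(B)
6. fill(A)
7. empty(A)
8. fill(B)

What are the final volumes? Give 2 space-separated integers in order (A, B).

Answer: 0 10

Derivation:
Step 1: empty(A) -> (A=0 B=0)
Step 2: fill(B) -> (A=0 B=10)
Step 3: empty(B) -> (A=0 B=0)
Step 4: fill(B) -> (A=0 B=10)
Step 5: empty(B) -> (A=0 B=0)
Step 6: fill(A) -> (A=7 B=0)
Step 7: empty(A) -> (A=0 B=0)
Step 8: fill(B) -> (A=0 B=10)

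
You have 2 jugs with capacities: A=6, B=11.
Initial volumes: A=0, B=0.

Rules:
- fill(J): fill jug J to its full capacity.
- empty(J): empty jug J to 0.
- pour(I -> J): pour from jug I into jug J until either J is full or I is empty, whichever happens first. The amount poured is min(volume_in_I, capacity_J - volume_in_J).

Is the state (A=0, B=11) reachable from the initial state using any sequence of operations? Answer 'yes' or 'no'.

BFS from (A=0, B=0):
  1. fill(B) -> (A=0 B=11)
Target reached → yes.

Answer: yes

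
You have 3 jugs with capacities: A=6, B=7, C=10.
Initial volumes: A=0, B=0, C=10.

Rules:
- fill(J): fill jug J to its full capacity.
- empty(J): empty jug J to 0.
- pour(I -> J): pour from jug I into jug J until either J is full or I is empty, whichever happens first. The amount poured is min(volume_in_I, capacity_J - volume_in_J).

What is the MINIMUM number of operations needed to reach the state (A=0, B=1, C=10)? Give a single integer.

BFS from (A=0, B=0, C=10). One shortest path:
  1. fill(B) -> (A=0 B=7 C=10)
  2. pour(B -> A) -> (A=6 B=1 C=10)
  3. empty(A) -> (A=0 B=1 C=10)
Reached target in 3 moves.

Answer: 3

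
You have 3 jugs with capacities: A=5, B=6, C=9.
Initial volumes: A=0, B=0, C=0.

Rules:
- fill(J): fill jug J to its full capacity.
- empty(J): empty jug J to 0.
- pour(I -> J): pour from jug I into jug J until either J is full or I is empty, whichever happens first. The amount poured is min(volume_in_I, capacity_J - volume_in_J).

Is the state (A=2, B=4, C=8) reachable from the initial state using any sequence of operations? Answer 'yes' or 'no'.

BFS explored all 260 reachable states.
Reachable set includes: (0,0,0), (0,0,1), (0,0,2), (0,0,3), (0,0,4), (0,0,5), (0,0,6), (0,0,7), (0,0,8), (0,0,9), (0,1,0), (0,1,1) ...
Target (A=2, B=4, C=8) not in reachable set → no.

Answer: no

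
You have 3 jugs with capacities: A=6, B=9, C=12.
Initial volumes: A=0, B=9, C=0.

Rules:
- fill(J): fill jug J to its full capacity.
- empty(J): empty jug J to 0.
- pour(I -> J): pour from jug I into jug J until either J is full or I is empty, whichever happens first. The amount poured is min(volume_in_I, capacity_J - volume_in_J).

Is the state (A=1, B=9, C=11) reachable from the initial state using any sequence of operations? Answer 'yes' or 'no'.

Answer: no

Derivation:
BFS explored all 54 reachable states.
Reachable set includes: (0,0,0), (0,0,3), (0,0,6), (0,0,9), (0,0,12), (0,3,0), (0,3,3), (0,3,6), (0,3,9), (0,3,12), (0,6,0), (0,6,3) ...
Target (A=1, B=9, C=11) not in reachable set → no.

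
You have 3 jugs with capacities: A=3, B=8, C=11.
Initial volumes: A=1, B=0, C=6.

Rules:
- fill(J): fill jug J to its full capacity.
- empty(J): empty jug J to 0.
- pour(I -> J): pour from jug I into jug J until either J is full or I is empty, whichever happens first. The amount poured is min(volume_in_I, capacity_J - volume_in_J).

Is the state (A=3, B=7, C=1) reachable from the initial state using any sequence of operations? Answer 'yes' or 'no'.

Answer: yes

Derivation:
BFS from (A=1, B=0, C=6):
  1. empty(A) -> (A=0 B=0 C=6)
  2. fill(B) -> (A=0 B=8 C=6)
  3. pour(B -> A) -> (A=3 B=5 C=6)
  4. empty(A) -> (A=0 B=5 C=6)
  5. pour(B -> A) -> (A=3 B=2 C=6)
  6. pour(A -> C) -> (A=0 B=2 C=9)
  7. pour(B -> A) -> (A=2 B=0 C=9)
  8. pour(C -> B) -> (A=2 B=8 C=1)
  9. pour(B -> A) -> (A=3 B=7 C=1)
Target reached → yes.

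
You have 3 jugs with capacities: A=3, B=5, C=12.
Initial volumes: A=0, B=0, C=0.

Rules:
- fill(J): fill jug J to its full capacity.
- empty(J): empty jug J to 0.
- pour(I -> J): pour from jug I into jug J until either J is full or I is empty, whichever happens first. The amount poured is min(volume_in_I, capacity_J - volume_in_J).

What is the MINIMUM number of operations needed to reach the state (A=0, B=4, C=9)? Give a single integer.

Answer: 8

Derivation:
BFS from (A=0, B=0, C=0). One shortest path:
  1. fill(A) -> (A=3 B=0 C=0)
  2. fill(B) -> (A=3 B=5 C=0)
  3. pour(A -> C) -> (A=0 B=5 C=3)
  4. pour(B -> C) -> (A=0 B=0 C=8)
  5. fill(B) -> (A=0 B=5 C=8)
  6. pour(B -> C) -> (A=0 B=1 C=12)
  7. pour(C -> A) -> (A=3 B=1 C=9)
  8. pour(A -> B) -> (A=0 B=4 C=9)
Reached target in 8 moves.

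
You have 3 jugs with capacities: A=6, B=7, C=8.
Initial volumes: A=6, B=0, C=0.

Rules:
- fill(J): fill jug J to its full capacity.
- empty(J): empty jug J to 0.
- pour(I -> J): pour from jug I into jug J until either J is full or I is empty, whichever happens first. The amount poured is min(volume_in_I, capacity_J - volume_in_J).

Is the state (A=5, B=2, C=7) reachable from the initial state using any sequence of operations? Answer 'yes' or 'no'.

BFS explored all 294 reachable states.
Reachable set includes: (0,0,0), (0,0,1), (0,0,2), (0,0,3), (0,0,4), (0,0,5), (0,0,6), (0,0,7), (0,0,8), (0,1,0), (0,1,1), (0,1,2) ...
Target (A=5, B=2, C=7) not in reachable set → no.

Answer: no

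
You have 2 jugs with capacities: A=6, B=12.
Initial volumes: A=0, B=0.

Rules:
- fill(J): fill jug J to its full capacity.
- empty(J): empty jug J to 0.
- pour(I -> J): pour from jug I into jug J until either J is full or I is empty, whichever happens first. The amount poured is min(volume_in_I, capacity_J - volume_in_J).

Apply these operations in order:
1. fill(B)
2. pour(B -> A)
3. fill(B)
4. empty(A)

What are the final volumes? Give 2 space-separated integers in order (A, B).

Answer: 0 12

Derivation:
Step 1: fill(B) -> (A=0 B=12)
Step 2: pour(B -> A) -> (A=6 B=6)
Step 3: fill(B) -> (A=6 B=12)
Step 4: empty(A) -> (A=0 B=12)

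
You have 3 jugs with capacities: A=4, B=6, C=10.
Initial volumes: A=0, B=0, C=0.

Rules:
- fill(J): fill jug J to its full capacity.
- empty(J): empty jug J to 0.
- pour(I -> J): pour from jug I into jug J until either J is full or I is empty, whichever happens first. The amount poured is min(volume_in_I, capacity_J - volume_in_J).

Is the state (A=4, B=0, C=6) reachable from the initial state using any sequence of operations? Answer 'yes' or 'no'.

Answer: yes

Derivation:
BFS from (A=0, B=0, C=0):
  1. fill(C) -> (A=0 B=0 C=10)
  2. pour(C -> A) -> (A=4 B=0 C=6)
Target reached → yes.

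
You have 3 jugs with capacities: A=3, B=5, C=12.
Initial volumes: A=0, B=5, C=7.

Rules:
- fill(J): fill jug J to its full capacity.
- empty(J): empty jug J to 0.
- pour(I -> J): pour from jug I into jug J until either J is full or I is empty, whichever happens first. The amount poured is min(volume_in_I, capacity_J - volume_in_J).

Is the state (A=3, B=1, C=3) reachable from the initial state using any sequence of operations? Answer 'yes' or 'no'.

Answer: yes

Derivation:
BFS from (A=0, B=5, C=7):
  1. empty(B) -> (A=0 B=0 C=7)
  2. pour(C -> A) -> (A=3 B=0 C=4)
  3. pour(C -> B) -> (A=3 B=4 C=0)
  4. pour(A -> C) -> (A=0 B=4 C=3)
  5. pour(B -> A) -> (A=3 B=1 C=3)
Target reached → yes.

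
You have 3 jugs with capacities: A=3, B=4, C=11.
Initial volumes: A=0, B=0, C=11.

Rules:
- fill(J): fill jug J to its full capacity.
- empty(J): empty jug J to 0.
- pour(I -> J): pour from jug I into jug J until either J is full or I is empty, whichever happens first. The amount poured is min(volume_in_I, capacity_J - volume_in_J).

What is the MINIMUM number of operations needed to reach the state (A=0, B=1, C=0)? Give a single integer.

Answer: 4

Derivation:
BFS from (A=0, B=0, C=11). One shortest path:
  1. fill(B) -> (A=0 B=4 C=11)
  2. empty(C) -> (A=0 B=4 C=0)
  3. pour(B -> A) -> (A=3 B=1 C=0)
  4. empty(A) -> (A=0 B=1 C=0)
Reached target in 4 moves.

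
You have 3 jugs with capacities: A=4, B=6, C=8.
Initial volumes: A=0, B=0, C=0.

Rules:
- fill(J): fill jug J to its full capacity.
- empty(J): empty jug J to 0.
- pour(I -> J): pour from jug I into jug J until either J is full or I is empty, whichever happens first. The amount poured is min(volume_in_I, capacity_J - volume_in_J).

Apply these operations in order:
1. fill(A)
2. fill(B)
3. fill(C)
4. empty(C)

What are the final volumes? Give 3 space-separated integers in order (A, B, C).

Answer: 4 6 0

Derivation:
Step 1: fill(A) -> (A=4 B=0 C=0)
Step 2: fill(B) -> (A=4 B=6 C=0)
Step 3: fill(C) -> (A=4 B=6 C=8)
Step 4: empty(C) -> (A=4 B=6 C=0)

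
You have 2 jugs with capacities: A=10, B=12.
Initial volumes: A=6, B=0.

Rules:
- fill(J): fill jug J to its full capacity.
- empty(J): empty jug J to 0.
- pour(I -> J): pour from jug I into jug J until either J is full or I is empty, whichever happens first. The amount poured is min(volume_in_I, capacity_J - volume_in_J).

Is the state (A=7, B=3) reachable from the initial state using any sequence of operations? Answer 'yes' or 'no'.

BFS explored all 22 reachable states.
Reachable set includes: (0,0), (0,2), (0,4), (0,6), (0,8), (0,10), (0,12), (2,0), (2,12), (4,0), (4,12), (6,0) ...
Target (A=7, B=3) not in reachable set → no.

Answer: no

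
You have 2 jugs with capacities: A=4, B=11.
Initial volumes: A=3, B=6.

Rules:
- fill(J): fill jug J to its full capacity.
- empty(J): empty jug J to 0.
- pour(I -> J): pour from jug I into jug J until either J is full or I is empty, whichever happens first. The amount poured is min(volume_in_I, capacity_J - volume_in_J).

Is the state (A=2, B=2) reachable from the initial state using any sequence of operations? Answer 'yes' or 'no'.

Answer: no

Derivation:
BFS explored all 31 reachable states.
Reachable set includes: (0,0), (0,1), (0,2), (0,3), (0,4), (0,5), (0,6), (0,7), (0,8), (0,9), (0,10), (0,11) ...
Target (A=2, B=2) not in reachable set → no.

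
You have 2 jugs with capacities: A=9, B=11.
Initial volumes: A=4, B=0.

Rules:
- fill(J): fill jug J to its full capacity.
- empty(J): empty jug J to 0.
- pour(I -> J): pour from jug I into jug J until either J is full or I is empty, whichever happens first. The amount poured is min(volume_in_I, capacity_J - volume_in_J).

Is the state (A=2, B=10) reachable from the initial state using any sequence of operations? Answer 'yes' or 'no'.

BFS explored all 40 reachable states.
Reachable set includes: (0,0), (0,1), (0,2), (0,3), (0,4), (0,5), (0,6), (0,7), (0,8), (0,9), (0,10), (0,11) ...
Target (A=2, B=10) not in reachable set → no.

Answer: no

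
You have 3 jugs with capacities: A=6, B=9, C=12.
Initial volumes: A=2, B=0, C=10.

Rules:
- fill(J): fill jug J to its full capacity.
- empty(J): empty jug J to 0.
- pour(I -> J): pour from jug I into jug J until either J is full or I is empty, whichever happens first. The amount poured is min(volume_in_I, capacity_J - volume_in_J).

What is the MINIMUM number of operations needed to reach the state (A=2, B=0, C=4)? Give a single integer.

BFS from (A=2, B=0, C=10). One shortest path:
  1. pour(A -> B) -> (A=0 B=2 C=10)
  2. pour(C -> A) -> (A=6 B=2 C=4)
  3. empty(A) -> (A=0 B=2 C=4)
  4. pour(B -> A) -> (A=2 B=0 C=4)
Reached target in 4 moves.

Answer: 4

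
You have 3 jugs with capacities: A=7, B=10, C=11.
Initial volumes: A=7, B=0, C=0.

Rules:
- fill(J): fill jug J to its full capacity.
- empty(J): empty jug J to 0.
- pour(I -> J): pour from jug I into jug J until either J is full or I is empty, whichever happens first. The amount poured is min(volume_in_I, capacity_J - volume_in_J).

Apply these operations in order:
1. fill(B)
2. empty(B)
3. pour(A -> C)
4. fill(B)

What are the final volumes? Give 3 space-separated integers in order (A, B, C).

Answer: 0 10 7

Derivation:
Step 1: fill(B) -> (A=7 B=10 C=0)
Step 2: empty(B) -> (A=7 B=0 C=0)
Step 3: pour(A -> C) -> (A=0 B=0 C=7)
Step 4: fill(B) -> (A=0 B=10 C=7)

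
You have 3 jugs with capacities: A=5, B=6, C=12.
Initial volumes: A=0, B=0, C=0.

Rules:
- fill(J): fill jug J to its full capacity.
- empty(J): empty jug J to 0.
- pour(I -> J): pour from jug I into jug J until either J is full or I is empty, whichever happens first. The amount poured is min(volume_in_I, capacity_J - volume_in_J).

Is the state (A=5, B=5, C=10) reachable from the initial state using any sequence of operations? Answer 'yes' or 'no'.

BFS from (A=0, B=0, C=0):
  1. fill(A) -> (A=5 B=0 C=0)
  2. pour(A -> B) -> (A=0 B=5 C=0)
  3. fill(A) -> (A=5 B=5 C=0)
  4. pour(A -> C) -> (A=0 B=5 C=5)
  5. fill(A) -> (A=5 B=5 C=5)
  6. pour(A -> C) -> (A=0 B=5 C=10)
  7. fill(A) -> (A=5 B=5 C=10)
Target reached → yes.

Answer: yes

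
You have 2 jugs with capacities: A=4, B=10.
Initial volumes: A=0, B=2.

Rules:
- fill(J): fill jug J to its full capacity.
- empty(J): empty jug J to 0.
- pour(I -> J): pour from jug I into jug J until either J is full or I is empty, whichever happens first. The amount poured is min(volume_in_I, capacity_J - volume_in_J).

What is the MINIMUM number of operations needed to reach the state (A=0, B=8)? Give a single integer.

Answer: 4

Derivation:
BFS from (A=0, B=2). One shortest path:
  1. pour(B -> A) -> (A=2 B=0)
  2. fill(B) -> (A=2 B=10)
  3. pour(B -> A) -> (A=4 B=8)
  4. empty(A) -> (A=0 B=8)
Reached target in 4 moves.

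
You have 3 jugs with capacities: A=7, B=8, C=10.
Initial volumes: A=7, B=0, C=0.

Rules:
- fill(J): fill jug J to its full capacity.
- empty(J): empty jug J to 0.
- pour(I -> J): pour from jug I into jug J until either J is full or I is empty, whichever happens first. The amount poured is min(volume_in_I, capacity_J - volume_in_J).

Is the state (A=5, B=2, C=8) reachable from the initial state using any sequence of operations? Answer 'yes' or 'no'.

BFS explored all 414 reachable states.
Reachable set includes: (0,0,0), (0,0,1), (0,0,2), (0,0,3), (0,0,4), (0,0,5), (0,0,6), (0,0,7), (0,0,8), (0,0,9), (0,0,10), (0,1,0) ...
Target (A=5, B=2, C=8) not in reachable set → no.

Answer: no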